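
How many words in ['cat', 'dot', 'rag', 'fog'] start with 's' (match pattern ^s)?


Pattern ^s anchors to start of word. Check which words begin with 's':
  'cat' -> no
  'dot' -> no
  'rag' -> no
  'fog' -> no
Matching words: []
Count: 0

0


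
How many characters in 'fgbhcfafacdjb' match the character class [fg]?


Character class [fg] matches any of: {f, g}
Scanning string 'fgbhcfafacdjb' character by character:
  pos 0: 'f' -> MATCH
  pos 1: 'g' -> MATCH
  pos 2: 'b' -> no
  pos 3: 'h' -> no
  pos 4: 'c' -> no
  pos 5: 'f' -> MATCH
  pos 6: 'a' -> no
  pos 7: 'f' -> MATCH
  pos 8: 'a' -> no
  pos 9: 'c' -> no
  pos 10: 'd' -> no
  pos 11: 'j' -> no
  pos 12: 'b' -> no
Total matches: 4

4


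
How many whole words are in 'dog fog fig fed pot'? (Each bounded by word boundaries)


Word boundaries (\b) mark the start/end of each word.
Text: 'dog fog fig fed pot'
Splitting by whitespace:
  Word 1: 'dog'
  Word 2: 'fog'
  Word 3: 'fig'
  Word 4: 'fed'
  Word 5: 'pot'
Total whole words: 5

5


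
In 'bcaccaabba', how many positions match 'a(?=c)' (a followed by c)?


Lookahead 'a(?=c)' matches 'a' only when followed by 'c'.
String: 'bcaccaabba'
Checking each position where char is 'a':
  pos 2: 'a' -> MATCH (next='c')
  pos 5: 'a' -> no (next='a')
  pos 6: 'a' -> no (next='b')
Matching positions: [2]
Count: 1

1


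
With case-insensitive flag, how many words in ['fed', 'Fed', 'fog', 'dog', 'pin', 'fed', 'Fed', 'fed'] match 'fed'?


Case-insensitive matching: compare each word's lowercase form to 'fed'.
  'fed' -> lower='fed' -> MATCH
  'Fed' -> lower='fed' -> MATCH
  'fog' -> lower='fog' -> no
  'dog' -> lower='dog' -> no
  'pin' -> lower='pin' -> no
  'fed' -> lower='fed' -> MATCH
  'Fed' -> lower='fed' -> MATCH
  'fed' -> lower='fed' -> MATCH
Matches: ['fed', 'Fed', 'fed', 'Fed', 'fed']
Count: 5

5


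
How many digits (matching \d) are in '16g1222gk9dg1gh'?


\d matches any digit 0-9.
Scanning '16g1222gk9dg1gh':
  pos 0: '1' -> DIGIT
  pos 1: '6' -> DIGIT
  pos 3: '1' -> DIGIT
  pos 4: '2' -> DIGIT
  pos 5: '2' -> DIGIT
  pos 6: '2' -> DIGIT
  pos 9: '9' -> DIGIT
  pos 12: '1' -> DIGIT
Digits found: ['1', '6', '1', '2', '2', '2', '9', '1']
Total: 8

8


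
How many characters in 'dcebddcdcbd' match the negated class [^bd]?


Negated class [^bd] matches any char NOT in {b, d}
Scanning 'dcebddcdcbd':
  pos 0: 'd' -> no (excluded)
  pos 1: 'c' -> MATCH
  pos 2: 'e' -> MATCH
  pos 3: 'b' -> no (excluded)
  pos 4: 'd' -> no (excluded)
  pos 5: 'd' -> no (excluded)
  pos 6: 'c' -> MATCH
  pos 7: 'd' -> no (excluded)
  pos 8: 'c' -> MATCH
  pos 9: 'b' -> no (excluded)
  pos 10: 'd' -> no (excluded)
Total matches: 4

4


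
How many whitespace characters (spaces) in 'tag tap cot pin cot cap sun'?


\s matches whitespace characters (spaces, tabs, etc.).
Text: 'tag tap cot pin cot cap sun'
This text has 7 words separated by spaces.
Number of spaces = number of words - 1 = 7 - 1 = 6

6


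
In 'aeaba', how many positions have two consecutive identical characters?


Looking for consecutive identical characters in 'aeaba':
  pos 0-1: 'a' vs 'e' -> different
  pos 1-2: 'e' vs 'a' -> different
  pos 2-3: 'a' vs 'b' -> different
  pos 3-4: 'b' vs 'a' -> different
Consecutive identical pairs: []
Count: 0

0


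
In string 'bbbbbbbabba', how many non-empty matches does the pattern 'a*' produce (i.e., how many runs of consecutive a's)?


Pattern 'a*' matches zero or more a's. We want non-empty runs of consecutive a's.
String: 'bbbbbbbabba'
Walking through the string to find runs of a's:
  Run 1: positions 7-7 -> 'a'
  Run 2: positions 10-10 -> 'a'
Non-empty runs found: ['a', 'a']
Count: 2

2


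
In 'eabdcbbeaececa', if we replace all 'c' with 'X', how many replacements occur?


re.sub('c', 'X', text) replaces every occurrence of 'c' with 'X'.
Text: 'eabdcbbeaececa'
Scanning for 'c':
  pos 4: 'c' -> replacement #1
  pos 10: 'c' -> replacement #2
  pos 12: 'c' -> replacement #3
Total replacements: 3

3


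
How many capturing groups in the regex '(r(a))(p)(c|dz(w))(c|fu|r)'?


To count capturing groups, count each '(' that starts a group.
Pattern: '(r(a))(p)(c|dz(w))(c|fu|r)'
Walking through the pattern:
  Position 0: '(' -> group #1
  Position 2: '(' -> group #2
  Position 6: '(' -> group #3
  Position 9: '(' -> group #4
  Position 14: '(' -> group #5
  Position 18: '(' -> group #6
Total capturing groups: 6

6


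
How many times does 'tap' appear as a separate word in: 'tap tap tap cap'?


Scanning each word for exact match 'tap':
  Word 1: 'tap' -> MATCH
  Word 2: 'tap' -> MATCH
  Word 3: 'tap' -> MATCH
  Word 4: 'cap' -> no
Total matches: 3

3


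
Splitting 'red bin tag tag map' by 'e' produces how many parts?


Splitting by 'e' breaks the string at each occurrence of the separator.
Text: 'red bin tag tag map'
Parts after split:
  Part 1: 'r'
  Part 2: 'd bin tag tag map'
Total parts: 2

2


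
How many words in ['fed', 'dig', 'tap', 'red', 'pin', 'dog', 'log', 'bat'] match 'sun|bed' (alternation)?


Alternation 'sun|bed' matches either 'sun' or 'bed'.
Checking each word:
  'fed' -> no
  'dig' -> no
  'tap' -> no
  'red' -> no
  'pin' -> no
  'dog' -> no
  'log' -> no
  'bat' -> no
Matches: []
Count: 0

0


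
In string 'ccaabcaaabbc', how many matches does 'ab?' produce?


Pattern 'ab?' matches 'a' optionally followed by 'b'.
String: 'ccaabcaaabbc'
Scanning left to right for 'a' then checking next char:
  Match 1: 'a' (a not followed by b)
  Match 2: 'ab' (a followed by b)
  Match 3: 'a' (a not followed by b)
  Match 4: 'a' (a not followed by b)
  Match 5: 'ab' (a followed by b)
Total matches: 5

5


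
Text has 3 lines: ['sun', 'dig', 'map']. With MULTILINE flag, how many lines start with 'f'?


With MULTILINE flag, ^ matches the start of each line.
Lines: ['sun', 'dig', 'map']
Checking which lines start with 'f':
  Line 1: 'sun' -> no
  Line 2: 'dig' -> no
  Line 3: 'map' -> no
Matching lines: []
Count: 0

0


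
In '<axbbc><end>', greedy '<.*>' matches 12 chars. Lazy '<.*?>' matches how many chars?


Greedy '<.*>' tries to match as MUCH as possible.
Lazy '<.*?>' tries to match as LITTLE as possible.

String: '<axbbc><end>'
Greedy '<.*>' starts at first '<' and extends to the LAST '>': '<axbbc><end>' (12 chars)
Lazy '<.*?>' starts at first '<' and stops at the FIRST '>': '<axbbc>' (7 chars)

7


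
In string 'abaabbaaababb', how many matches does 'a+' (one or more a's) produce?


Pattern 'a+' matches one or more consecutive a's.
String: 'abaabbaaababb'
Scanning for runs of a:
  Match 1: 'a' (length 1)
  Match 2: 'aa' (length 2)
  Match 3: 'aaa' (length 3)
  Match 4: 'a' (length 1)
Total matches: 4

4


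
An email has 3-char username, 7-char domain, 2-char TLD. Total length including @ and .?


An email address has format: username@domain.tld
Username length: 3
'@' character: 1
Domain length: 7
'.' character: 1
TLD length: 2
Total = 3 + 1 + 7 + 1 + 2 = 14

14


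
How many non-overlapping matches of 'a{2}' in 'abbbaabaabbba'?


Pattern 'a{2}' matches exactly 2 consecutive a's (greedy, non-overlapping).
String: 'abbbaabaabbba'
Scanning for runs of a's:
  Run at pos 0: 'a' (length 1) -> 0 match(es)
  Run at pos 4: 'aa' (length 2) -> 1 match(es)
  Run at pos 7: 'aa' (length 2) -> 1 match(es)
  Run at pos 12: 'a' (length 1) -> 0 match(es)
Matches found: ['aa', 'aa']
Total: 2

2


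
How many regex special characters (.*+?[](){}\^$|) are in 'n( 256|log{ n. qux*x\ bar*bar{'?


Regex special characters are: . * + ? [ ] ( ) { } \ ^ $ |
Scanning 'n( 256|log{ n. qux*x\ bar*bar{':
  pos 1: '(' -> SPECIAL
  pos 6: '|' -> SPECIAL
  pos 10: '{' -> SPECIAL
  pos 13: '.' -> SPECIAL
  pos 18: '*' -> SPECIAL
  pos 20: '\' -> SPECIAL
  pos 25: '*' -> SPECIAL
  pos 29: '{' -> SPECIAL
Special chars found: ['(', '|', '{', '.', '*', '\\', '*', '{']
Total: 8

8


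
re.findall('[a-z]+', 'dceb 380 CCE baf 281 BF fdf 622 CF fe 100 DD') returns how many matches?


Pattern '[a-z]+' finds one or more lowercase letters.
Text: 'dceb 380 CCE baf 281 BF fdf 622 CF fe 100 DD'
Scanning for matches:
  Match 1: 'dceb'
  Match 2: 'baf'
  Match 3: 'fdf'
  Match 4: 'fe'
Total matches: 4

4


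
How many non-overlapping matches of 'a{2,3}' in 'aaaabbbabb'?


Pattern 'a{2,3}' matches between 2 and 3 consecutive a's (greedy).
String: 'aaaabbbabb'
Finding runs of a's and applying greedy matching:
  Run at pos 0: 'aaaa' (length 4)
  Run at pos 7: 'a' (length 1)
Matches: ['aaa']
Count: 1

1


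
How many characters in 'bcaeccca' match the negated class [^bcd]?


Negated class [^bcd] matches any char NOT in {b, c, d}
Scanning 'bcaeccca':
  pos 0: 'b' -> no (excluded)
  pos 1: 'c' -> no (excluded)
  pos 2: 'a' -> MATCH
  pos 3: 'e' -> MATCH
  pos 4: 'c' -> no (excluded)
  pos 5: 'c' -> no (excluded)
  pos 6: 'c' -> no (excluded)
  pos 7: 'a' -> MATCH
Total matches: 3

3


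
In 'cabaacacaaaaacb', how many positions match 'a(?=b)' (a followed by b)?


Lookahead 'a(?=b)' matches 'a' only when followed by 'b'.
String: 'cabaacacaaaaacb'
Checking each position where char is 'a':
  pos 1: 'a' -> MATCH (next='b')
  pos 3: 'a' -> no (next='a')
  pos 4: 'a' -> no (next='c')
  pos 6: 'a' -> no (next='c')
  pos 8: 'a' -> no (next='a')
  pos 9: 'a' -> no (next='a')
  pos 10: 'a' -> no (next='a')
  pos 11: 'a' -> no (next='a')
  pos 12: 'a' -> no (next='c')
Matching positions: [1]
Count: 1

1


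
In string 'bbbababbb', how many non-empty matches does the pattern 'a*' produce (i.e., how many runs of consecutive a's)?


Pattern 'a*' matches zero or more a's. We want non-empty runs of consecutive a's.
String: 'bbbababbb'
Walking through the string to find runs of a's:
  Run 1: positions 3-3 -> 'a'
  Run 2: positions 5-5 -> 'a'
Non-empty runs found: ['a', 'a']
Count: 2

2


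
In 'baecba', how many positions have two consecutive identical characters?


Looking for consecutive identical characters in 'baecba':
  pos 0-1: 'b' vs 'a' -> different
  pos 1-2: 'a' vs 'e' -> different
  pos 2-3: 'e' vs 'c' -> different
  pos 3-4: 'c' vs 'b' -> different
  pos 4-5: 'b' vs 'a' -> different
Consecutive identical pairs: []
Count: 0

0


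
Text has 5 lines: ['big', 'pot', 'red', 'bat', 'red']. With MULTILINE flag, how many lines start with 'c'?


With MULTILINE flag, ^ matches the start of each line.
Lines: ['big', 'pot', 'red', 'bat', 'red']
Checking which lines start with 'c':
  Line 1: 'big' -> no
  Line 2: 'pot' -> no
  Line 3: 'red' -> no
  Line 4: 'bat' -> no
  Line 5: 'red' -> no
Matching lines: []
Count: 0

0


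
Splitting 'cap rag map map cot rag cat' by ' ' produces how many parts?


Splitting by ' ' breaks the string at each occurrence of the separator.
Text: 'cap rag map map cot rag cat'
Parts after split:
  Part 1: 'cap'
  Part 2: 'rag'
  Part 3: 'map'
  Part 4: 'map'
  Part 5: 'cot'
  Part 6: 'rag'
  Part 7: 'cat'
Total parts: 7

7


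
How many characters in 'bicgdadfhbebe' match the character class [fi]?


Character class [fi] matches any of: {f, i}
Scanning string 'bicgdadfhbebe' character by character:
  pos 0: 'b' -> no
  pos 1: 'i' -> MATCH
  pos 2: 'c' -> no
  pos 3: 'g' -> no
  pos 4: 'd' -> no
  pos 5: 'a' -> no
  pos 6: 'd' -> no
  pos 7: 'f' -> MATCH
  pos 8: 'h' -> no
  pos 9: 'b' -> no
  pos 10: 'e' -> no
  pos 11: 'b' -> no
  pos 12: 'e' -> no
Total matches: 2

2


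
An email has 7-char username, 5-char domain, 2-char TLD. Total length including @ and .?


An email address has format: username@domain.tld
Username length: 7
'@' character: 1
Domain length: 5
'.' character: 1
TLD length: 2
Total = 7 + 1 + 5 + 1 + 2 = 16

16


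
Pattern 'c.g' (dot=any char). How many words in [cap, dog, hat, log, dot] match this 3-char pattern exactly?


Pattern 'c.g' means: starts with 'c', any single char, ends with 'g'.
Checking each word (must be exactly 3 chars):
  'cap' (len=3): no
  'dog' (len=3): no
  'hat' (len=3): no
  'log' (len=3): no
  'dot' (len=3): no
Matching words: []
Total: 0

0


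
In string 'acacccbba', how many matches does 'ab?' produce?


Pattern 'ab?' matches 'a' optionally followed by 'b'.
String: 'acacccbba'
Scanning left to right for 'a' then checking next char:
  Match 1: 'a' (a not followed by b)
  Match 2: 'a' (a not followed by b)
  Match 3: 'a' (a not followed by b)
Total matches: 3

3


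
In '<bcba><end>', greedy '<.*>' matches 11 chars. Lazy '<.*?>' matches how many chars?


Greedy '<.*>' tries to match as MUCH as possible.
Lazy '<.*?>' tries to match as LITTLE as possible.

String: '<bcba><end>'
Greedy '<.*>' starts at first '<' and extends to the LAST '>': '<bcba><end>' (11 chars)
Lazy '<.*?>' starts at first '<' and stops at the FIRST '>': '<bcba>' (6 chars)

6


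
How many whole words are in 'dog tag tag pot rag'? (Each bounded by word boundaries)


Word boundaries (\b) mark the start/end of each word.
Text: 'dog tag tag pot rag'
Splitting by whitespace:
  Word 1: 'dog'
  Word 2: 'tag'
  Word 3: 'tag'
  Word 4: 'pot'
  Word 5: 'rag'
Total whole words: 5

5


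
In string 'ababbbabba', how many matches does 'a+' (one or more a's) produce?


Pattern 'a+' matches one or more consecutive a's.
String: 'ababbbabba'
Scanning for runs of a:
  Match 1: 'a' (length 1)
  Match 2: 'a' (length 1)
  Match 3: 'a' (length 1)
  Match 4: 'a' (length 1)
Total matches: 4

4


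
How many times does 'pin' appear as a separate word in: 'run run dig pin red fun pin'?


Scanning each word for exact match 'pin':
  Word 1: 'run' -> no
  Word 2: 'run' -> no
  Word 3: 'dig' -> no
  Word 4: 'pin' -> MATCH
  Word 5: 'red' -> no
  Word 6: 'fun' -> no
  Word 7: 'pin' -> MATCH
Total matches: 2

2


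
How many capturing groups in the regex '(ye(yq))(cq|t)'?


To count capturing groups, count each '(' that starts a group.
Pattern: '(ye(yq))(cq|t)'
Walking through the pattern:
  Position 0: '(' -> group #1
  Position 3: '(' -> group #2
  Position 8: '(' -> group #3
Total capturing groups: 3

3


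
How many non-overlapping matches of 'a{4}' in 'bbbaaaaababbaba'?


Pattern 'a{4}' matches exactly 4 consecutive a's (greedy, non-overlapping).
String: 'bbbaaaaababbaba'
Scanning for runs of a's:
  Run at pos 3: 'aaaaa' (length 5) -> 1 match(es)
  Run at pos 9: 'a' (length 1) -> 0 match(es)
  Run at pos 12: 'a' (length 1) -> 0 match(es)
  Run at pos 14: 'a' (length 1) -> 0 match(es)
Matches found: ['aaaa']
Total: 1

1


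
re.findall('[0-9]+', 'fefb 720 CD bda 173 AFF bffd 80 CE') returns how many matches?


Pattern '[0-9]+' finds one or more digits.
Text: 'fefb 720 CD bda 173 AFF bffd 80 CE'
Scanning for matches:
  Match 1: '720'
  Match 2: '173'
  Match 3: '80'
Total matches: 3

3


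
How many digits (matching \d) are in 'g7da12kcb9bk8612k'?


\d matches any digit 0-9.
Scanning 'g7da12kcb9bk8612k':
  pos 1: '7' -> DIGIT
  pos 4: '1' -> DIGIT
  pos 5: '2' -> DIGIT
  pos 9: '9' -> DIGIT
  pos 12: '8' -> DIGIT
  pos 13: '6' -> DIGIT
  pos 14: '1' -> DIGIT
  pos 15: '2' -> DIGIT
Digits found: ['7', '1', '2', '9', '8', '6', '1', '2']
Total: 8

8


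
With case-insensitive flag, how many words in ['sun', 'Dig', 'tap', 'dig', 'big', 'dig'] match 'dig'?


Case-insensitive matching: compare each word's lowercase form to 'dig'.
  'sun' -> lower='sun' -> no
  'Dig' -> lower='dig' -> MATCH
  'tap' -> lower='tap' -> no
  'dig' -> lower='dig' -> MATCH
  'big' -> lower='big' -> no
  'dig' -> lower='dig' -> MATCH
Matches: ['Dig', 'dig', 'dig']
Count: 3

3


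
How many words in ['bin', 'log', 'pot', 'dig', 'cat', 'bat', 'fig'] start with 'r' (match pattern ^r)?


Pattern ^r anchors to start of word. Check which words begin with 'r':
  'bin' -> no
  'log' -> no
  'pot' -> no
  'dig' -> no
  'cat' -> no
  'bat' -> no
  'fig' -> no
Matching words: []
Count: 0

0


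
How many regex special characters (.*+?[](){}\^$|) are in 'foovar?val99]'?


Regex special characters are: . * + ? [ ] ( ) { } \ ^ $ |
Scanning 'foovar?val99]':
  pos 6: '?' -> SPECIAL
  pos 12: ']' -> SPECIAL
Special chars found: ['?', ']']
Total: 2

2


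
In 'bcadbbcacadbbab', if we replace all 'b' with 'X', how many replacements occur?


re.sub('b', 'X', text) replaces every occurrence of 'b' with 'X'.
Text: 'bcadbbcacadbbab'
Scanning for 'b':
  pos 0: 'b' -> replacement #1
  pos 4: 'b' -> replacement #2
  pos 5: 'b' -> replacement #3
  pos 11: 'b' -> replacement #4
  pos 12: 'b' -> replacement #5
  pos 14: 'b' -> replacement #6
Total replacements: 6

6


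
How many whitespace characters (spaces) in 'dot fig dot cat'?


\s matches whitespace characters (spaces, tabs, etc.).
Text: 'dot fig dot cat'
This text has 4 words separated by spaces.
Number of spaces = number of words - 1 = 4 - 1 = 3

3


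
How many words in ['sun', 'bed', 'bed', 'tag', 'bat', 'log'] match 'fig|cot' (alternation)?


Alternation 'fig|cot' matches either 'fig' or 'cot'.
Checking each word:
  'sun' -> no
  'bed' -> no
  'bed' -> no
  'tag' -> no
  'bat' -> no
  'log' -> no
Matches: []
Count: 0

0


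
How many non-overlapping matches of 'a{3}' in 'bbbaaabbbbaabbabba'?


Pattern 'a{3}' matches exactly 3 consecutive a's (greedy, non-overlapping).
String: 'bbbaaabbbbaabbabba'
Scanning for runs of a's:
  Run at pos 3: 'aaa' (length 3) -> 1 match(es)
  Run at pos 10: 'aa' (length 2) -> 0 match(es)
  Run at pos 14: 'a' (length 1) -> 0 match(es)
  Run at pos 17: 'a' (length 1) -> 0 match(es)
Matches found: ['aaa']
Total: 1

1


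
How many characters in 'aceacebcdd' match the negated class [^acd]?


Negated class [^acd] matches any char NOT in {a, c, d}
Scanning 'aceacebcdd':
  pos 0: 'a' -> no (excluded)
  pos 1: 'c' -> no (excluded)
  pos 2: 'e' -> MATCH
  pos 3: 'a' -> no (excluded)
  pos 4: 'c' -> no (excluded)
  pos 5: 'e' -> MATCH
  pos 6: 'b' -> MATCH
  pos 7: 'c' -> no (excluded)
  pos 8: 'd' -> no (excluded)
  pos 9: 'd' -> no (excluded)
Total matches: 3

3


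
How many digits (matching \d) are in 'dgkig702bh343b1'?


\d matches any digit 0-9.
Scanning 'dgkig702bh343b1':
  pos 5: '7' -> DIGIT
  pos 6: '0' -> DIGIT
  pos 7: '2' -> DIGIT
  pos 10: '3' -> DIGIT
  pos 11: '4' -> DIGIT
  pos 12: '3' -> DIGIT
  pos 14: '1' -> DIGIT
Digits found: ['7', '0', '2', '3', '4', '3', '1']
Total: 7

7


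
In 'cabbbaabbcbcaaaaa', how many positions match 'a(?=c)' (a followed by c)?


Lookahead 'a(?=c)' matches 'a' only when followed by 'c'.
String: 'cabbbaabbcbcaaaaa'
Checking each position where char is 'a':
  pos 1: 'a' -> no (next='b')
  pos 5: 'a' -> no (next='a')
  pos 6: 'a' -> no (next='b')
  pos 12: 'a' -> no (next='a')
  pos 13: 'a' -> no (next='a')
  pos 14: 'a' -> no (next='a')
  pos 15: 'a' -> no (next='a')
Matching positions: []
Count: 0

0


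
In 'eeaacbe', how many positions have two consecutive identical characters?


Looking for consecutive identical characters in 'eeaacbe':
  pos 0-1: 'e' vs 'e' -> MATCH ('ee')
  pos 1-2: 'e' vs 'a' -> different
  pos 2-3: 'a' vs 'a' -> MATCH ('aa')
  pos 3-4: 'a' vs 'c' -> different
  pos 4-5: 'c' vs 'b' -> different
  pos 5-6: 'b' vs 'e' -> different
Consecutive identical pairs: ['ee', 'aa']
Count: 2

2


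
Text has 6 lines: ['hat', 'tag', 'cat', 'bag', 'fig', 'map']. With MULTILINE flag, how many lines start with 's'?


With MULTILINE flag, ^ matches the start of each line.
Lines: ['hat', 'tag', 'cat', 'bag', 'fig', 'map']
Checking which lines start with 's':
  Line 1: 'hat' -> no
  Line 2: 'tag' -> no
  Line 3: 'cat' -> no
  Line 4: 'bag' -> no
  Line 5: 'fig' -> no
  Line 6: 'map' -> no
Matching lines: []
Count: 0

0


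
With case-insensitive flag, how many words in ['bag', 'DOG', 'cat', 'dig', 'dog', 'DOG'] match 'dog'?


Case-insensitive matching: compare each word's lowercase form to 'dog'.
  'bag' -> lower='bag' -> no
  'DOG' -> lower='dog' -> MATCH
  'cat' -> lower='cat' -> no
  'dig' -> lower='dig' -> no
  'dog' -> lower='dog' -> MATCH
  'DOG' -> lower='dog' -> MATCH
Matches: ['DOG', 'dog', 'DOG']
Count: 3

3


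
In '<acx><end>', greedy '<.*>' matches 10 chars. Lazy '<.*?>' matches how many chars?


Greedy '<.*>' tries to match as MUCH as possible.
Lazy '<.*?>' tries to match as LITTLE as possible.

String: '<acx><end>'
Greedy '<.*>' starts at first '<' and extends to the LAST '>': '<acx><end>' (10 chars)
Lazy '<.*?>' starts at first '<' and stops at the FIRST '>': '<acx>' (5 chars)

5


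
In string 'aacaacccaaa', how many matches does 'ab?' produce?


Pattern 'ab?' matches 'a' optionally followed by 'b'.
String: 'aacaacccaaa'
Scanning left to right for 'a' then checking next char:
  Match 1: 'a' (a not followed by b)
  Match 2: 'a' (a not followed by b)
  Match 3: 'a' (a not followed by b)
  Match 4: 'a' (a not followed by b)
  Match 5: 'a' (a not followed by b)
  Match 6: 'a' (a not followed by b)
  Match 7: 'a' (a not followed by b)
Total matches: 7

7


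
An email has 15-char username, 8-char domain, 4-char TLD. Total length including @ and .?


An email address has format: username@domain.tld
Username length: 15
'@' character: 1
Domain length: 8
'.' character: 1
TLD length: 4
Total = 15 + 1 + 8 + 1 + 4 = 29

29


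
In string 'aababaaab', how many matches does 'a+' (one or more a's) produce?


Pattern 'a+' matches one or more consecutive a's.
String: 'aababaaab'
Scanning for runs of a:
  Match 1: 'aa' (length 2)
  Match 2: 'a' (length 1)
  Match 3: 'aaa' (length 3)
Total matches: 3

3


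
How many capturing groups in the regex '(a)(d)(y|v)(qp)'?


To count capturing groups, count each '(' that starts a group.
Pattern: '(a)(d)(y|v)(qp)'
Walking through the pattern:
  Position 0: '(' -> group #1
  Position 3: '(' -> group #2
  Position 6: '(' -> group #3
  Position 11: '(' -> group #4
Total capturing groups: 4

4


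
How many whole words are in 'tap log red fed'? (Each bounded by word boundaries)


Word boundaries (\b) mark the start/end of each word.
Text: 'tap log red fed'
Splitting by whitespace:
  Word 1: 'tap'
  Word 2: 'log'
  Word 3: 'red'
  Word 4: 'fed'
Total whole words: 4

4


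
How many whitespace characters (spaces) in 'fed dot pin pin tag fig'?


\s matches whitespace characters (spaces, tabs, etc.).
Text: 'fed dot pin pin tag fig'
This text has 6 words separated by spaces.
Number of spaces = number of words - 1 = 6 - 1 = 5

5


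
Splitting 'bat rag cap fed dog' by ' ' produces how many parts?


Splitting by ' ' breaks the string at each occurrence of the separator.
Text: 'bat rag cap fed dog'
Parts after split:
  Part 1: 'bat'
  Part 2: 'rag'
  Part 3: 'cap'
  Part 4: 'fed'
  Part 5: 'dog'
Total parts: 5

5


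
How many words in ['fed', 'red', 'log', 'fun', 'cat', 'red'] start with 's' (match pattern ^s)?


Pattern ^s anchors to start of word. Check which words begin with 's':
  'fed' -> no
  'red' -> no
  'log' -> no
  'fun' -> no
  'cat' -> no
  'red' -> no
Matching words: []
Count: 0

0


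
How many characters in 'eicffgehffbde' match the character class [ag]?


Character class [ag] matches any of: {a, g}
Scanning string 'eicffgehffbde' character by character:
  pos 0: 'e' -> no
  pos 1: 'i' -> no
  pos 2: 'c' -> no
  pos 3: 'f' -> no
  pos 4: 'f' -> no
  pos 5: 'g' -> MATCH
  pos 6: 'e' -> no
  pos 7: 'h' -> no
  pos 8: 'f' -> no
  pos 9: 'f' -> no
  pos 10: 'b' -> no
  pos 11: 'd' -> no
  pos 12: 'e' -> no
Total matches: 1

1


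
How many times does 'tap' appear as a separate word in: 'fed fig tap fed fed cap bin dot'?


Scanning each word for exact match 'tap':
  Word 1: 'fed' -> no
  Word 2: 'fig' -> no
  Word 3: 'tap' -> MATCH
  Word 4: 'fed' -> no
  Word 5: 'fed' -> no
  Word 6: 'cap' -> no
  Word 7: 'bin' -> no
  Word 8: 'dot' -> no
Total matches: 1

1


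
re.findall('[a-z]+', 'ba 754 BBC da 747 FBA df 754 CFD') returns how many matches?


Pattern '[a-z]+' finds one or more lowercase letters.
Text: 'ba 754 BBC da 747 FBA df 754 CFD'
Scanning for matches:
  Match 1: 'ba'
  Match 2: 'da'
  Match 3: 'df'
Total matches: 3

3


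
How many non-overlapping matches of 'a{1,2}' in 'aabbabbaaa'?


Pattern 'a{1,2}' matches between 1 and 2 consecutive a's (greedy).
String: 'aabbabbaaa'
Finding runs of a's and applying greedy matching:
  Run at pos 0: 'aa' (length 2)
  Run at pos 4: 'a' (length 1)
  Run at pos 7: 'aaa' (length 3)
Matches: ['aa', 'a', 'aa', 'a']
Count: 4

4


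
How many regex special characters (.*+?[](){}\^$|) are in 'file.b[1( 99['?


Regex special characters are: . * + ? [ ] ( ) { } \ ^ $ |
Scanning 'file.b[1( 99[':
  pos 4: '.' -> SPECIAL
  pos 6: '[' -> SPECIAL
  pos 8: '(' -> SPECIAL
  pos 12: '[' -> SPECIAL
Special chars found: ['.', '[', '(', '[']
Total: 4

4


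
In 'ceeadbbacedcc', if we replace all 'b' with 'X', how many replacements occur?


re.sub('b', 'X', text) replaces every occurrence of 'b' with 'X'.
Text: 'ceeadbbacedcc'
Scanning for 'b':
  pos 5: 'b' -> replacement #1
  pos 6: 'b' -> replacement #2
Total replacements: 2

2


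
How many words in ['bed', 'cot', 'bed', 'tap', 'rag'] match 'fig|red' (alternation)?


Alternation 'fig|red' matches either 'fig' or 'red'.
Checking each word:
  'bed' -> no
  'cot' -> no
  'bed' -> no
  'tap' -> no
  'rag' -> no
Matches: []
Count: 0

0


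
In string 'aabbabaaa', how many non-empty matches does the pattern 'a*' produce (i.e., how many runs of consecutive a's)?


Pattern 'a*' matches zero or more a's. We want non-empty runs of consecutive a's.
String: 'aabbabaaa'
Walking through the string to find runs of a's:
  Run 1: positions 0-1 -> 'aa'
  Run 2: positions 4-4 -> 'a'
  Run 3: positions 6-8 -> 'aaa'
Non-empty runs found: ['aa', 'a', 'aaa']
Count: 3

3


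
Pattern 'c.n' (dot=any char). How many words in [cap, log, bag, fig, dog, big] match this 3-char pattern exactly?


Pattern 'c.n' means: starts with 'c', any single char, ends with 'n'.
Checking each word (must be exactly 3 chars):
  'cap' (len=3): no
  'log' (len=3): no
  'bag' (len=3): no
  'fig' (len=3): no
  'dog' (len=3): no
  'big' (len=3): no
Matching words: []
Total: 0

0


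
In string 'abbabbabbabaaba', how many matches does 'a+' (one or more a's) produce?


Pattern 'a+' matches one or more consecutive a's.
String: 'abbabbabbabaaba'
Scanning for runs of a:
  Match 1: 'a' (length 1)
  Match 2: 'a' (length 1)
  Match 3: 'a' (length 1)
  Match 4: 'a' (length 1)
  Match 5: 'aa' (length 2)
  Match 6: 'a' (length 1)
Total matches: 6

6


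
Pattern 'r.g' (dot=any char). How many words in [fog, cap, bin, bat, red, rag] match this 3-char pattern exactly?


Pattern 'r.g' means: starts with 'r', any single char, ends with 'g'.
Checking each word (must be exactly 3 chars):
  'fog' (len=3): no
  'cap' (len=3): no
  'bin' (len=3): no
  'bat' (len=3): no
  'red' (len=3): no
  'rag' (len=3): MATCH
Matching words: ['rag']
Total: 1

1


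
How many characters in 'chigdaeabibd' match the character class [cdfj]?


Character class [cdfj] matches any of: {c, d, f, j}
Scanning string 'chigdaeabibd' character by character:
  pos 0: 'c' -> MATCH
  pos 1: 'h' -> no
  pos 2: 'i' -> no
  pos 3: 'g' -> no
  pos 4: 'd' -> MATCH
  pos 5: 'a' -> no
  pos 6: 'e' -> no
  pos 7: 'a' -> no
  pos 8: 'b' -> no
  pos 9: 'i' -> no
  pos 10: 'b' -> no
  pos 11: 'd' -> MATCH
Total matches: 3

3


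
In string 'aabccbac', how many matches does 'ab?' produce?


Pattern 'ab?' matches 'a' optionally followed by 'b'.
String: 'aabccbac'
Scanning left to right for 'a' then checking next char:
  Match 1: 'a' (a not followed by b)
  Match 2: 'ab' (a followed by b)
  Match 3: 'a' (a not followed by b)
Total matches: 3

3


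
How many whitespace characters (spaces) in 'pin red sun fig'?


\s matches whitespace characters (spaces, tabs, etc.).
Text: 'pin red sun fig'
This text has 4 words separated by spaces.
Number of spaces = number of words - 1 = 4 - 1 = 3

3


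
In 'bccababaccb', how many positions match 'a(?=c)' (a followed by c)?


Lookahead 'a(?=c)' matches 'a' only when followed by 'c'.
String: 'bccababaccb'
Checking each position where char is 'a':
  pos 3: 'a' -> no (next='b')
  pos 5: 'a' -> no (next='b')
  pos 7: 'a' -> MATCH (next='c')
Matching positions: [7]
Count: 1

1


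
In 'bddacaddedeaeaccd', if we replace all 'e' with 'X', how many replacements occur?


re.sub('e', 'X', text) replaces every occurrence of 'e' with 'X'.
Text: 'bddacaddedeaeaccd'
Scanning for 'e':
  pos 8: 'e' -> replacement #1
  pos 10: 'e' -> replacement #2
  pos 12: 'e' -> replacement #3
Total replacements: 3

3


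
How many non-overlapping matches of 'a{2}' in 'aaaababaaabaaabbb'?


Pattern 'a{2}' matches exactly 2 consecutive a's (greedy, non-overlapping).
String: 'aaaababaaabaaabbb'
Scanning for runs of a's:
  Run at pos 0: 'aaaa' (length 4) -> 2 match(es)
  Run at pos 5: 'a' (length 1) -> 0 match(es)
  Run at pos 7: 'aaa' (length 3) -> 1 match(es)
  Run at pos 11: 'aaa' (length 3) -> 1 match(es)
Matches found: ['aa', 'aa', 'aa', 'aa']
Total: 4

4


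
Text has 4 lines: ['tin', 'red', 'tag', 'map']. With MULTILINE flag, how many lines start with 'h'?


With MULTILINE flag, ^ matches the start of each line.
Lines: ['tin', 'red', 'tag', 'map']
Checking which lines start with 'h':
  Line 1: 'tin' -> no
  Line 2: 'red' -> no
  Line 3: 'tag' -> no
  Line 4: 'map' -> no
Matching lines: []
Count: 0

0


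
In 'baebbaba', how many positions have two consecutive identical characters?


Looking for consecutive identical characters in 'baebbaba':
  pos 0-1: 'b' vs 'a' -> different
  pos 1-2: 'a' vs 'e' -> different
  pos 2-3: 'e' vs 'b' -> different
  pos 3-4: 'b' vs 'b' -> MATCH ('bb')
  pos 4-5: 'b' vs 'a' -> different
  pos 5-6: 'a' vs 'b' -> different
  pos 6-7: 'b' vs 'a' -> different
Consecutive identical pairs: ['bb']
Count: 1

1


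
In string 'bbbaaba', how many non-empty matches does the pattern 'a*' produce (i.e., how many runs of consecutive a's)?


Pattern 'a*' matches zero or more a's. We want non-empty runs of consecutive a's.
String: 'bbbaaba'
Walking through the string to find runs of a's:
  Run 1: positions 3-4 -> 'aa'
  Run 2: positions 6-6 -> 'a'
Non-empty runs found: ['aa', 'a']
Count: 2

2


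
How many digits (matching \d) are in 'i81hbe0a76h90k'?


\d matches any digit 0-9.
Scanning 'i81hbe0a76h90k':
  pos 1: '8' -> DIGIT
  pos 2: '1' -> DIGIT
  pos 6: '0' -> DIGIT
  pos 8: '7' -> DIGIT
  pos 9: '6' -> DIGIT
  pos 11: '9' -> DIGIT
  pos 12: '0' -> DIGIT
Digits found: ['8', '1', '0', '7', '6', '9', '0']
Total: 7

7


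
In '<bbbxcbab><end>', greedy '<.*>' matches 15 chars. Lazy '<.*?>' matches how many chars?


Greedy '<.*>' tries to match as MUCH as possible.
Lazy '<.*?>' tries to match as LITTLE as possible.

String: '<bbbxcbab><end>'
Greedy '<.*>' starts at first '<' and extends to the LAST '>': '<bbbxcbab><end>' (15 chars)
Lazy '<.*?>' starts at first '<' and stops at the FIRST '>': '<bbbxcbab>' (10 chars)

10


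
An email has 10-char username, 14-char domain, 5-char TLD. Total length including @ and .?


An email address has format: username@domain.tld
Username length: 10
'@' character: 1
Domain length: 14
'.' character: 1
TLD length: 5
Total = 10 + 1 + 14 + 1 + 5 = 31

31


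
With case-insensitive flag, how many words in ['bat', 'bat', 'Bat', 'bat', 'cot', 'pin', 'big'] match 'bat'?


Case-insensitive matching: compare each word's lowercase form to 'bat'.
  'bat' -> lower='bat' -> MATCH
  'bat' -> lower='bat' -> MATCH
  'Bat' -> lower='bat' -> MATCH
  'bat' -> lower='bat' -> MATCH
  'cot' -> lower='cot' -> no
  'pin' -> lower='pin' -> no
  'big' -> lower='big' -> no
Matches: ['bat', 'bat', 'Bat', 'bat']
Count: 4

4


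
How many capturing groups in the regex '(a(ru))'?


To count capturing groups, count each '(' that starts a group.
Pattern: '(a(ru))'
Walking through the pattern:
  Position 0: '(' -> group #1
  Position 2: '(' -> group #2
Total capturing groups: 2

2


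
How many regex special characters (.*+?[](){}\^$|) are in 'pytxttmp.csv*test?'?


Regex special characters are: . * + ? [ ] ( ) { } \ ^ $ |
Scanning 'pytxttmp.csv*test?':
  pos 8: '.' -> SPECIAL
  pos 12: '*' -> SPECIAL
  pos 17: '?' -> SPECIAL
Special chars found: ['.', '*', '?']
Total: 3

3


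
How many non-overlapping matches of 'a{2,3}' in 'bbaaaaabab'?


Pattern 'a{2,3}' matches between 2 and 3 consecutive a's (greedy).
String: 'bbaaaaabab'
Finding runs of a's and applying greedy matching:
  Run at pos 2: 'aaaaa' (length 5)
  Run at pos 8: 'a' (length 1)
Matches: ['aaa', 'aa']
Count: 2

2


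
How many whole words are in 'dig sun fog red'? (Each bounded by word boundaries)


Word boundaries (\b) mark the start/end of each word.
Text: 'dig sun fog red'
Splitting by whitespace:
  Word 1: 'dig'
  Word 2: 'sun'
  Word 3: 'fog'
  Word 4: 'red'
Total whole words: 4

4


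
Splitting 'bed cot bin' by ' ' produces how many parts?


Splitting by ' ' breaks the string at each occurrence of the separator.
Text: 'bed cot bin'
Parts after split:
  Part 1: 'bed'
  Part 2: 'cot'
  Part 3: 'bin'
Total parts: 3

3


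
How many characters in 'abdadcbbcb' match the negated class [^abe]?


Negated class [^abe] matches any char NOT in {a, b, e}
Scanning 'abdadcbbcb':
  pos 0: 'a' -> no (excluded)
  pos 1: 'b' -> no (excluded)
  pos 2: 'd' -> MATCH
  pos 3: 'a' -> no (excluded)
  pos 4: 'd' -> MATCH
  pos 5: 'c' -> MATCH
  pos 6: 'b' -> no (excluded)
  pos 7: 'b' -> no (excluded)
  pos 8: 'c' -> MATCH
  pos 9: 'b' -> no (excluded)
Total matches: 4

4


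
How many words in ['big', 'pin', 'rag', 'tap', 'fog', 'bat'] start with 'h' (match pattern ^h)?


Pattern ^h anchors to start of word. Check which words begin with 'h':
  'big' -> no
  'pin' -> no
  'rag' -> no
  'tap' -> no
  'fog' -> no
  'bat' -> no
Matching words: []
Count: 0

0


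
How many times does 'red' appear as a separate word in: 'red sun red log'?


Scanning each word for exact match 'red':
  Word 1: 'red' -> MATCH
  Word 2: 'sun' -> no
  Word 3: 'red' -> MATCH
  Word 4: 'log' -> no
Total matches: 2

2


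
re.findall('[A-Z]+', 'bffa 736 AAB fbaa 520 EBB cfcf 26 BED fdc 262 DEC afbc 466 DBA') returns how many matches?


Pattern '[A-Z]+' finds one or more uppercase letters.
Text: 'bffa 736 AAB fbaa 520 EBB cfcf 26 BED fdc 262 DEC afbc 466 DBA'
Scanning for matches:
  Match 1: 'AAB'
  Match 2: 'EBB'
  Match 3: 'BED'
  Match 4: 'DEC'
  Match 5: 'DBA'
Total matches: 5

5


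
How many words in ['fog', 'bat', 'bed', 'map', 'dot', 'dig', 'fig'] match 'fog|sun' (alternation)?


Alternation 'fog|sun' matches either 'fog' or 'sun'.
Checking each word:
  'fog' -> MATCH
  'bat' -> no
  'bed' -> no
  'map' -> no
  'dot' -> no
  'dig' -> no
  'fig' -> no
Matches: ['fog']
Count: 1

1


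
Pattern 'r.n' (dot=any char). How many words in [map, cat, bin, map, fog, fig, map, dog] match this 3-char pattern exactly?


Pattern 'r.n' means: starts with 'r', any single char, ends with 'n'.
Checking each word (must be exactly 3 chars):
  'map' (len=3): no
  'cat' (len=3): no
  'bin' (len=3): no
  'map' (len=3): no
  'fog' (len=3): no
  'fig' (len=3): no
  'map' (len=3): no
  'dog' (len=3): no
Matching words: []
Total: 0

0


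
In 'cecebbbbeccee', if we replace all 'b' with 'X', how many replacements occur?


re.sub('b', 'X', text) replaces every occurrence of 'b' with 'X'.
Text: 'cecebbbbeccee'
Scanning for 'b':
  pos 4: 'b' -> replacement #1
  pos 5: 'b' -> replacement #2
  pos 6: 'b' -> replacement #3
  pos 7: 'b' -> replacement #4
Total replacements: 4

4


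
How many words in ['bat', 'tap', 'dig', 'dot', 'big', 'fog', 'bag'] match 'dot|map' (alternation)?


Alternation 'dot|map' matches either 'dot' or 'map'.
Checking each word:
  'bat' -> no
  'tap' -> no
  'dig' -> no
  'dot' -> MATCH
  'big' -> no
  'fog' -> no
  'bag' -> no
Matches: ['dot']
Count: 1

1


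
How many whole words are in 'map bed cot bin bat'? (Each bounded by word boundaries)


Word boundaries (\b) mark the start/end of each word.
Text: 'map bed cot bin bat'
Splitting by whitespace:
  Word 1: 'map'
  Word 2: 'bed'
  Word 3: 'cot'
  Word 4: 'bin'
  Word 5: 'bat'
Total whole words: 5

5


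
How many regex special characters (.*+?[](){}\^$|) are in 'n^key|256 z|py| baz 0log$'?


Regex special characters are: . * + ? [ ] ( ) { } \ ^ $ |
Scanning 'n^key|256 z|py| baz 0log$':
  pos 1: '^' -> SPECIAL
  pos 5: '|' -> SPECIAL
  pos 11: '|' -> SPECIAL
  pos 14: '|' -> SPECIAL
  pos 24: '$' -> SPECIAL
Special chars found: ['^', '|', '|', '|', '$']
Total: 5

5


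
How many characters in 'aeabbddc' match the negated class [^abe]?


Negated class [^abe] matches any char NOT in {a, b, e}
Scanning 'aeabbddc':
  pos 0: 'a' -> no (excluded)
  pos 1: 'e' -> no (excluded)
  pos 2: 'a' -> no (excluded)
  pos 3: 'b' -> no (excluded)
  pos 4: 'b' -> no (excluded)
  pos 5: 'd' -> MATCH
  pos 6: 'd' -> MATCH
  pos 7: 'c' -> MATCH
Total matches: 3

3


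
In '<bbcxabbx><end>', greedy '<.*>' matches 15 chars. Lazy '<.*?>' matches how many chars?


Greedy '<.*>' tries to match as MUCH as possible.
Lazy '<.*?>' tries to match as LITTLE as possible.

String: '<bbcxabbx><end>'
Greedy '<.*>' starts at first '<' and extends to the LAST '>': '<bbcxabbx><end>' (15 chars)
Lazy '<.*?>' starts at first '<' and stops at the FIRST '>': '<bbcxabbx>' (10 chars)

10


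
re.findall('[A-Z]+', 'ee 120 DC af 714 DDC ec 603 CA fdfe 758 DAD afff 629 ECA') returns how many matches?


Pattern '[A-Z]+' finds one or more uppercase letters.
Text: 'ee 120 DC af 714 DDC ec 603 CA fdfe 758 DAD afff 629 ECA'
Scanning for matches:
  Match 1: 'DC'
  Match 2: 'DDC'
  Match 3: 'CA'
  Match 4: 'DAD'
  Match 5: 'ECA'
Total matches: 5

5


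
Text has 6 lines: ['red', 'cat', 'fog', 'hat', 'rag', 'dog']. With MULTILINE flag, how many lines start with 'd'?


With MULTILINE flag, ^ matches the start of each line.
Lines: ['red', 'cat', 'fog', 'hat', 'rag', 'dog']
Checking which lines start with 'd':
  Line 1: 'red' -> no
  Line 2: 'cat' -> no
  Line 3: 'fog' -> no
  Line 4: 'hat' -> no
  Line 5: 'rag' -> no
  Line 6: 'dog' -> MATCH
Matching lines: ['dog']
Count: 1

1


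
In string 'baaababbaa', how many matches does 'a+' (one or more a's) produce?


Pattern 'a+' matches one or more consecutive a's.
String: 'baaababbaa'
Scanning for runs of a:
  Match 1: 'aaa' (length 3)
  Match 2: 'a' (length 1)
  Match 3: 'aa' (length 2)
Total matches: 3

3


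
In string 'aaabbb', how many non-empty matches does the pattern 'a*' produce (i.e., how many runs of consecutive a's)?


Pattern 'a*' matches zero or more a's. We want non-empty runs of consecutive a's.
String: 'aaabbb'
Walking through the string to find runs of a's:
  Run 1: positions 0-2 -> 'aaa'
Non-empty runs found: ['aaa']
Count: 1

1


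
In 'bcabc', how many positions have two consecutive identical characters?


Looking for consecutive identical characters in 'bcabc':
  pos 0-1: 'b' vs 'c' -> different
  pos 1-2: 'c' vs 'a' -> different
  pos 2-3: 'a' vs 'b' -> different
  pos 3-4: 'b' vs 'c' -> different
Consecutive identical pairs: []
Count: 0

0


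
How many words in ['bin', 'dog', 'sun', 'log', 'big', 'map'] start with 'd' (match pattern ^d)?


Pattern ^d anchors to start of word. Check which words begin with 'd':
  'bin' -> no
  'dog' -> MATCH (starts with 'd')
  'sun' -> no
  'log' -> no
  'big' -> no
  'map' -> no
Matching words: ['dog']
Count: 1

1


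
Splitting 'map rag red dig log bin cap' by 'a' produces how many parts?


Splitting by 'a' breaks the string at each occurrence of the separator.
Text: 'map rag red dig log bin cap'
Parts after split:
  Part 1: 'm'
  Part 2: 'p r'
  Part 3: 'g red dig log bin c'
  Part 4: 'p'
Total parts: 4

4


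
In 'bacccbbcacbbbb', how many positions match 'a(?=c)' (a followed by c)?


Lookahead 'a(?=c)' matches 'a' only when followed by 'c'.
String: 'bacccbbcacbbbb'
Checking each position where char is 'a':
  pos 1: 'a' -> MATCH (next='c')
  pos 8: 'a' -> MATCH (next='c')
Matching positions: [1, 8]
Count: 2

2


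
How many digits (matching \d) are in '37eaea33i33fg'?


\d matches any digit 0-9.
Scanning '37eaea33i33fg':
  pos 0: '3' -> DIGIT
  pos 1: '7' -> DIGIT
  pos 6: '3' -> DIGIT
  pos 7: '3' -> DIGIT
  pos 9: '3' -> DIGIT
  pos 10: '3' -> DIGIT
Digits found: ['3', '7', '3', '3', '3', '3']
Total: 6

6
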